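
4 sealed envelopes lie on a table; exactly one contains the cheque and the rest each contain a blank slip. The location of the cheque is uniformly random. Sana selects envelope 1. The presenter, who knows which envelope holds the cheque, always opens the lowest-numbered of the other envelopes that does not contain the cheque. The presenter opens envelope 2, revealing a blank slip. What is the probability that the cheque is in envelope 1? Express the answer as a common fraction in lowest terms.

Apply Bayes' rule, conditioning on where the cheque actually is.
If it is in any of envelopes 1, 3, and 4 (prior 1/4 each): envelope 2 is the lowest-numbered option available, probability 1; weight (1/4)·1 = 1/4 each.
If it is in envelope 2 (prior 1/4): the presenter opened envelope 2, so this case is ruled out; weight (1/4)·0 = 0.
The weights sum to 3/4.
So P(the cheque in envelope 1 | the presenter opened envelope 2) = (1/4) / (3/4) = 1/3.

1/3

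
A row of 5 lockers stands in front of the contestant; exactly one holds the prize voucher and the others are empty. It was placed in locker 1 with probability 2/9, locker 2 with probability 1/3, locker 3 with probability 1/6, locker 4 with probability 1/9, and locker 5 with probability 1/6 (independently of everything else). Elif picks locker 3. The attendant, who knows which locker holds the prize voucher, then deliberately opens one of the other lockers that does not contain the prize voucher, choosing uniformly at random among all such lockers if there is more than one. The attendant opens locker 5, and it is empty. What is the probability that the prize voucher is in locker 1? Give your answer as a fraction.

16/57

Apply Bayes' rule, conditioning on where the prize voucher actually is.
If it is in locker 1 (prior 2/9): the attendant has 3 equally likely choices, so probability 1/3; weight (2/9)·(1/3) = 2/27.
If it is in locker 2 (prior 1/3): the attendant has 3 equally likely choices, so probability 1/3; weight (1/3)·(1/3) = 1/9.
If it is in locker 3 (prior 1/6): the attendant has 4 equally likely choices, so probability 1/4; weight (1/6)·(1/4) = 1/24.
If it is in locker 4 (prior 1/9): the attendant has 3 equally likely choices, so probability 1/3; weight (1/9)·(1/3) = 1/27.
If it is in locker 5 (prior 1/6): the attendant opened locker 5, so this case is ruled out; weight (1/6)·0 = 0.
The weights sum to 19/72.
So P(the prize voucher in locker 1 | the attendant opened locker 5) = (2/27) / (19/72) = 16/57.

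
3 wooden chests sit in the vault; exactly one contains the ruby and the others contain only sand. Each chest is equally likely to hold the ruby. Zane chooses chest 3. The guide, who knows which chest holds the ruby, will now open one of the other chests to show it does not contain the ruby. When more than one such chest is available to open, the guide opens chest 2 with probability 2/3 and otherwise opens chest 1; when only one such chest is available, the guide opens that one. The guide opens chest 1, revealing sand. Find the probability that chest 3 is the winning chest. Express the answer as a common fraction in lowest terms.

Condition on the true location of the ruby.
If it is in chest 1 (prior 1/3): the guide opened chest 1, so this case is ruled out; weight (1/3)·0 = 0.
If it is in chest 2 (prior 1/3): only chest 1 is available, probability 1; weight (1/3)·1 = 1/3.
If it is in chest 3 (prior 1/3): chest 2 is available but not opened, probability 1/3; weight (1/3)·(1/3) = 1/9.
The weights sum to 4/9.
So P(the ruby in chest 3 | the guide opened chest 1) = (1/9) / (4/9) = 1/4.

1/4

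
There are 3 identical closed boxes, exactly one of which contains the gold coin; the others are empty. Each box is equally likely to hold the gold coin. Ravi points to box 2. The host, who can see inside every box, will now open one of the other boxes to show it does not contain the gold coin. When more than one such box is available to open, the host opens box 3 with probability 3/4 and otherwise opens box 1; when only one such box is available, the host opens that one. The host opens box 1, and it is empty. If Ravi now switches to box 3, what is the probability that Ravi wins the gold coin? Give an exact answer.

Apply Bayes' rule, conditioning on where the gold coin actually is.
If it is in box 1 (prior 1/3): the host opened box 1, so this case is ruled out; weight (1/3)·0 = 0.
If it is in box 2 (prior 1/3): box 3 is available but not opened, probability 1/4; weight (1/3)·(1/4) = 1/12.
If it is in box 3 (prior 1/3): only box 1 is available, probability 1; weight (1/3)·1 = 1/3.
The weights sum to 5/12.
So P(the gold coin in box 3 | the host opened box 1) = (1/3) / (5/12) = 4/5.

4/5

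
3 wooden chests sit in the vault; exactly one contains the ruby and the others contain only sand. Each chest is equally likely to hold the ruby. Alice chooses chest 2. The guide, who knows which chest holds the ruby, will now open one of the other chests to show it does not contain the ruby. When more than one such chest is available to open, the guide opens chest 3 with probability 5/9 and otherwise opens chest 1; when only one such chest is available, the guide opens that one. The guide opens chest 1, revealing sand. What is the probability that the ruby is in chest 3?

Condition on the true location of the ruby.
If it is in chest 1 (prior 1/3): the guide opened chest 1, so this case is ruled out; weight (1/3)·0 = 0.
If it is in chest 2 (prior 1/3): chest 3 is available but not opened, probability 4/9; weight (1/3)·(4/9) = 4/27.
If it is in chest 3 (prior 1/3): only chest 1 is available, probability 1; weight (1/3)·1 = 1/3.
The weights sum to 13/27.
So P(the ruby in chest 3 | the guide opened chest 1) = (1/3) / (13/27) = 9/13.

9/13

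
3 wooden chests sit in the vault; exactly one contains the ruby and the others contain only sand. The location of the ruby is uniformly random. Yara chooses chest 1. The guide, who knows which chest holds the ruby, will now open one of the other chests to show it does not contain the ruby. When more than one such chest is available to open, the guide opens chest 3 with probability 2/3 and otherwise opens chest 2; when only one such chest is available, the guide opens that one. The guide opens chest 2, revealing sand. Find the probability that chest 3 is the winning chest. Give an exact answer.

3/4

Consider each possible location of the ruby in turn.
If it is in chest 1 (prior 1/3): chest 3 is available but not opened, probability 1/3; weight (1/3)·(1/3) = 1/9.
If it is in chest 2 (prior 1/3): the guide opened chest 2, so this case is ruled out; weight (1/3)·0 = 0.
If it is in chest 3 (prior 1/3): only chest 2 is available, probability 1; weight (1/3)·1 = 1/3.
The weights sum to 4/9.
So P(the ruby in chest 3 | the guide opened chest 2) = (1/3) / (4/9) = 3/4.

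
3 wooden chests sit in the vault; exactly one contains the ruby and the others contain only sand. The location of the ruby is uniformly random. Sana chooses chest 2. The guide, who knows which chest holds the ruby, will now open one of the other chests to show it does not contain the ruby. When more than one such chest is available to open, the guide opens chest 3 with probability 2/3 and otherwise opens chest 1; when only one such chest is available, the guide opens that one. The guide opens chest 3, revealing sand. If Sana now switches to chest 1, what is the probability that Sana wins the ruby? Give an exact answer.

3/5

Condition on the true location of the ruby.
If it is in chest 1 (prior 1/3): only chest 3 is available, probability 1; weight (1/3)·1 = 1/3.
If it is in chest 2 (prior 1/3): chest 3 is available, opened with probability 2/3; weight (1/3)·(2/3) = 2/9.
If it is in chest 3 (prior 1/3): the guide opened chest 3, so this case is ruled out; weight (1/3)·0 = 0.
The weights sum to 5/9.
So P(the ruby in chest 1 | the guide opened chest 3) = (1/3) / (5/9) = 3/5.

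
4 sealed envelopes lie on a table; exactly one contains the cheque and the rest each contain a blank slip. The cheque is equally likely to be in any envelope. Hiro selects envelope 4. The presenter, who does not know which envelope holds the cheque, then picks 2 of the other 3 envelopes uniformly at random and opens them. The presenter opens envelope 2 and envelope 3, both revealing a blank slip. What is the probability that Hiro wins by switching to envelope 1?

Condition on the true location of the cheque.
If it is in either of envelopes 1 and 4 (prior 1/4 each): the presenter picks exactly this set with probability 1/3 regardless, and none is the prize; weight (1/4)·(1/3) = 1/12 each.
If it is in either of envelopes 2 and 3 (prior 1/4 each): that envelope was opened and seen not to hold the prize — ruled out; weight (1/4)·0 = 0 each.
The weights sum to 1/6.
So P(the cheque in envelope 1 | the presenter opened envelope 2 and envelope 3) = (1/12) / (1/6) = 1/2.

1/2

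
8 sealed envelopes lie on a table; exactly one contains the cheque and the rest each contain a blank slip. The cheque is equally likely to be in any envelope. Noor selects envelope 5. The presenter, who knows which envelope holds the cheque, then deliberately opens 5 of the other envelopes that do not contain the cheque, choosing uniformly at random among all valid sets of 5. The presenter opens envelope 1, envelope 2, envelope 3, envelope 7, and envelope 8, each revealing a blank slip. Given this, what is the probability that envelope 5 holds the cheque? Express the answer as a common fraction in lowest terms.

Condition on the true location of the cheque.
If it is in any of envelopes 1, 2, 3, 7, and 8 (prior 1/8 each): that envelope was opened and seen not to hold the prize — ruled out; weight (1/8)·0 = 0 each.
If it is in either of envelopes 4 and 6 (prior 1/8 each): the presenter has 6 equally likely choices, so probability 1/6; weight (1/8)·(1/6) = 1/48 each.
If it is in envelope 5 (prior 1/8): the presenter has 21 equally likely choices, so probability 1/21; weight (1/8)·(1/21) = 1/168.
The weights sum to 1/21.
So P(the cheque in envelope 5 | the presenter opened envelope 1, envelope 2, envelope 3, envelope 7, and envelope 8) = (1/168) / (1/21) = 1/8.

1/8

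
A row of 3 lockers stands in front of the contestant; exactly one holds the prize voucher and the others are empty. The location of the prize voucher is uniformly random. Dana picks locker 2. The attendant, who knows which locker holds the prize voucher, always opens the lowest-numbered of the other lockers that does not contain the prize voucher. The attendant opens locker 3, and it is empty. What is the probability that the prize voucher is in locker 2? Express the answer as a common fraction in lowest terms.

Consider each possible location of the prize voucher in turn.
If it is in locker 1 (prior 1/3): locker 3 is the lowest-numbered option available, probability 1; weight (1/3)·1 = 1/3.
If it is in locker 2 (prior 1/3): the attendant would have opened locker 1 instead, probability 0; weight (1/3)·0 = 0.
If it is in locker 3 (prior 1/3): the attendant opened locker 3, so this case is ruled out; weight (1/3)·0 = 0.
The weights sum to 1/3.
So P(the prize voucher in locker 2 | the attendant opened locker 3) = 0 / (1/3) = 0.

0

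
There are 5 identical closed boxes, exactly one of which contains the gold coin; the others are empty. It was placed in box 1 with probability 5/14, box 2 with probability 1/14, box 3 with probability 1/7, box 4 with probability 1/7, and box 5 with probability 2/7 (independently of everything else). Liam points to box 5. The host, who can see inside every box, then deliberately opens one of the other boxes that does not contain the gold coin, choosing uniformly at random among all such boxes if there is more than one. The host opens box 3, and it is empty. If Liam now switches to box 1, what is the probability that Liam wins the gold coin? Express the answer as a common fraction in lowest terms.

5/11

Condition on the true location of the gold coin.
If it is in box 1 (prior 5/14): the host has 3 equally likely choices, so probability 1/3; weight (5/14)·(1/3) = 5/42.
If it is in box 2 (prior 1/14): the host has 3 equally likely choices, so probability 1/3; weight (1/14)·(1/3) = 1/42.
If it is in box 3 (prior 1/7): the host opened box 3, so this case is ruled out; weight (1/7)·0 = 0.
If it is in box 4 (prior 1/7): the host has 3 equally likely choices, so probability 1/3; weight (1/7)·(1/3) = 1/21.
If it is in box 5 (prior 2/7): the host has 4 equally likely choices, so probability 1/4; weight (2/7)·(1/4) = 1/14.
The weights sum to 11/42.
So P(the gold coin in box 1 | the host opened box 3) = (5/42) / (11/42) = 5/11.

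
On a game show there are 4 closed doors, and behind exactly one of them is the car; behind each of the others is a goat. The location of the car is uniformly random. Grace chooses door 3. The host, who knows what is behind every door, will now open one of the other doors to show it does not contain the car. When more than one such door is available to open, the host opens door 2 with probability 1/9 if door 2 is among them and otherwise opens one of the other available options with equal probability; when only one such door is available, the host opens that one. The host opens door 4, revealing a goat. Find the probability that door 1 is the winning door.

Apply Bayes' rule, conditioning on where the car actually is.
If it is behind door 1 (prior 1/4): door 2 is available but not opened, probability 8/9; weight (1/4)·(8/9) = 2/9.
If it is behind door 2 (prior 1/4): door 2 holds the prize so is unavailable; the host chooses uniformly among the 2 others, probability 1/2; weight (1/4)·(1/2) = 1/8.
If it is behind door 3 (prior 1/4): door 2 is available but not opened; door 4 gets probability (1 − 1/9)/2 = 4/9; weight (1/4)·(4/9) = 1/9.
If it is behind door 4 (prior 1/4): the host opened door 4, so this case is ruled out; weight (1/4)·0 = 0.
The weights sum to 11/24.
So P(the car behind door 1 | the host opened door 4) = (2/9) / (11/24) = 16/33.

16/33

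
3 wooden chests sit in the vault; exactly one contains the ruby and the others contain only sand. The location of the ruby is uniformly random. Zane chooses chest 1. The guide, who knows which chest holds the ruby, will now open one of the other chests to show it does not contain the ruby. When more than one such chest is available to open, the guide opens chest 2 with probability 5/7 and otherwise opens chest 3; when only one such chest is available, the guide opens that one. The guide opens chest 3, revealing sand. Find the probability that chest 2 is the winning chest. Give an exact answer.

Condition on the true location of the ruby.
If it is in chest 1 (prior 1/3): chest 2 is available but not opened, probability 2/7; weight (1/3)·(2/7) = 2/21.
If it is in chest 2 (prior 1/3): only chest 3 is available, probability 1; weight (1/3)·1 = 1/3.
If it is in chest 3 (prior 1/3): the guide opened chest 3, so this case is ruled out; weight (1/3)·0 = 0.
The weights sum to 3/7.
So P(the ruby in chest 2 | the guide opened chest 3) = (1/3) / (3/7) = 7/9.

7/9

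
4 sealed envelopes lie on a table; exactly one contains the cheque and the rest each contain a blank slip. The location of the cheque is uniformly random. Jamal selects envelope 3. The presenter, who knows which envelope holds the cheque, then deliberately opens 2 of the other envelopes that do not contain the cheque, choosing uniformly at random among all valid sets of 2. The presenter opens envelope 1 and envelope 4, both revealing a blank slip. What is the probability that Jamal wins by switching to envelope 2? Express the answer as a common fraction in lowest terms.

3/4

Consider each possible location of the cheque in turn.
If it is in either of envelopes 1 and 4 (prior 1/4 each): that envelope was opened and seen not to hold the prize — ruled out; weight (1/4)·0 = 0 each.
If it is in envelope 2 (prior 1/4): the presenter has no choice, probability 1; weight (1/4)·1 = 1/4.
If it is in envelope 3 (prior 1/4): the presenter has 3 equally likely choices, so probability 1/3; weight (1/4)·(1/3) = 1/12.
The weights sum to 1/3.
So P(the cheque in envelope 2 | the presenter opened envelope 1 and envelope 4) = (1/4) / (1/3) = 3/4.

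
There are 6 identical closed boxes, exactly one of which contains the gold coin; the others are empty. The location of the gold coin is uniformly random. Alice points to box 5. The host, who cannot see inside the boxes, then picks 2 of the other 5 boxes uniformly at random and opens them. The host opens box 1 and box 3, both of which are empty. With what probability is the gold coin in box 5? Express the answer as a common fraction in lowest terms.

Consider each possible location of the gold coin in turn.
If it is in either of boxes 1 and 3 (prior 1/6 each): that box was opened and seen not to hold the prize — ruled out; weight (1/6)·0 = 0 each.
If it is in any of boxes 2, 4, 5, and 6 (prior 1/6 each): the host picks exactly this set with probability 1/10 regardless, and none is the prize; weight (1/6)·(1/10) = 1/60 each.
The weights sum to 1/15.
So P(the gold coin in box 5 | the host opened box 1 and box 3) = (1/60) / (1/15) = 1/4.

1/4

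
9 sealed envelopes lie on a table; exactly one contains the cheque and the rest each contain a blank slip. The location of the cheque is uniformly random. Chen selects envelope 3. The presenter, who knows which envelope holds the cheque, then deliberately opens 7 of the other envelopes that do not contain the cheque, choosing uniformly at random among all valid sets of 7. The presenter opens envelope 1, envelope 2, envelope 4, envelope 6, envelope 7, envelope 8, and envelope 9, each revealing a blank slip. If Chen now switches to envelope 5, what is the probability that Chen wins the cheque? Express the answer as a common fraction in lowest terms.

Apply Bayes' rule, conditioning on where the cheque actually is.
If it is in any of envelopes 1, 2, 4, 6, 7, 8, and 9 (prior 1/9 each): that envelope was opened and seen not to hold the prize — ruled out; weight (1/9)·0 = 0 each.
If it is in envelope 3 (prior 1/9): the presenter has 8 equally likely choices, so probability 1/8; weight (1/9)·(1/8) = 1/72.
If it is in envelope 5 (prior 1/9): the presenter has no choice, probability 1; weight (1/9)·1 = 1/9.
The weights sum to 1/8.
So P(the cheque in envelope 5 | the presenter opened envelope 1, envelope 2, envelope 4, envelope 6, envelope 7, envelope 8, and envelope 9) = (1/9) / (1/8) = 8/9.

8/9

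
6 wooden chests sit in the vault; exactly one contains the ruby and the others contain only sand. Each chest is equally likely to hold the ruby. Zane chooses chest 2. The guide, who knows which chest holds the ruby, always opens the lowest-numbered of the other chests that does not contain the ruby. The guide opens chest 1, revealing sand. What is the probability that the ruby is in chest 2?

1/5

Condition on the true location of the ruby.
If it is in chest 1 (prior 1/6): the guide opened chest 1, so this case is ruled out; weight (1/6)·0 = 0.
If it is in any of chests 2, 3, 4, 5, and 6 (prior 1/6 each): chest 1 is the lowest-numbered option available, probability 1; weight (1/6)·1 = 1/6 each.
The weights sum to 5/6.
So P(the ruby in chest 2 | the guide opened chest 1) = (1/6) / (5/6) = 1/5.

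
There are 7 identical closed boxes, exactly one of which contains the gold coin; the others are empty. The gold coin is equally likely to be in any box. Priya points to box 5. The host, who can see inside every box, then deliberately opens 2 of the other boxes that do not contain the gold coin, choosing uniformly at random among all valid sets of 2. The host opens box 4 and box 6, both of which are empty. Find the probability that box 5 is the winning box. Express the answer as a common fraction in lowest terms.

1/7

Condition on the true location of the gold coin.
If it is in any of boxes 1, 2, 3, and 7 (prior 1/7 each): the host has 10 equally likely choices, so probability 1/10; weight (1/7)·(1/10) = 1/70 each.
If it is in either of boxes 4 and 6 (prior 1/7 each): that box was opened and seen not to hold the prize — ruled out; weight (1/7)·0 = 0 each.
If it is in box 5 (prior 1/7): the host has 15 equally likely choices, so probability 1/15; weight (1/7)·(1/15) = 1/105.
The weights sum to 1/15.
So P(the gold coin in box 5 | the host opened box 4 and box 6) = (1/105) / (1/15) = 1/7.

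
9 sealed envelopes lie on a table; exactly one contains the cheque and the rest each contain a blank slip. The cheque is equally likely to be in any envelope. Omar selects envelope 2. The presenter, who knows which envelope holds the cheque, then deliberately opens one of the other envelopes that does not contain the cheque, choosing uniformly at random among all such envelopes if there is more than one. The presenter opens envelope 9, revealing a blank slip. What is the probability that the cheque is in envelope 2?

1/9

Condition on the true location of the cheque.
If it is in any of envelopes 1, 3, 4, 5, 6, 7, and 8 (prior 1/9 each): the presenter has 7 equally likely choices, so probability 1/7; weight (1/9)·(1/7) = 1/63 each.
If it is in envelope 2 (prior 1/9): the presenter has 8 equally likely choices, so probability 1/8; weight (1/9)·(1/8) = 1/72.
If it is in envelope 9 (prior 1/9): the presenter opened envelope 9, so this case is ruled out; weight (1/9)·0 = 0.
The weights sum to 1/8.
So P(the cheque in envelope 2 | the presenter opened envelope 9) = (1/72) / (1/8) = 1/9.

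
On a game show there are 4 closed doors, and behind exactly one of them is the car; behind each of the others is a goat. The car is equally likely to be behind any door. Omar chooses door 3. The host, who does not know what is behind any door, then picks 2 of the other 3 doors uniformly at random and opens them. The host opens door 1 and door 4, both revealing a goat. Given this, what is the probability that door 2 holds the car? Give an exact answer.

Because the host chose which doors to open without knowing where the car is, the choice is independent of the prize location. Learning that none of the 2 opened doors holds the car simply rules out those 2 locations and leaves the remaining 2 doors still equally likely by symmetry.
So P(the car behind door 2) = 1/2.

1/2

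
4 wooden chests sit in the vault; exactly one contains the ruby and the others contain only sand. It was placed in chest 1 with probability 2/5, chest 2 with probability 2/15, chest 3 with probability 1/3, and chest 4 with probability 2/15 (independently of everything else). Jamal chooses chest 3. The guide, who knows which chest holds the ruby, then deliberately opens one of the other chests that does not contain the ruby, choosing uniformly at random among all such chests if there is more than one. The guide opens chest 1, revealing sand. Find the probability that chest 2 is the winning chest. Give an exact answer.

3/11

Condition on the true location of the ruby.
If it is in chest 1 (prior 2/5): the guide opened chest 1, so this case is ruled out; weight (2/5)·0 = 0.
If it is in either of chests 2 and 4 (prior 2/15 each): the guide has 2 equally likely choices, so probability 1/2; weight (2/15)·(1/2) = 1/15 each.
If it is in chest 3 (prior 1/3): the guide has 3 equally likely choices, so probability 1/3; weight (1/3)·(1/3) = 1/9.
The weights sum to 11/45.
So P(the ruby in chest 2 | the guide opened chest 1) = (1/15) / (11/45) = 3/11.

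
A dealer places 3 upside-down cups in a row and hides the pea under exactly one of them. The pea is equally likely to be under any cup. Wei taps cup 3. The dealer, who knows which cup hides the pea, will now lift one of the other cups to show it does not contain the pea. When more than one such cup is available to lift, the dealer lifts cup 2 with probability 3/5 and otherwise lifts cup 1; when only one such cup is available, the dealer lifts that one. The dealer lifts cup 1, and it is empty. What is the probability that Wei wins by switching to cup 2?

Condition on the true location of the pea.
If it is under cup 1 (prior 1/3): the dealer opened cup 1, so this case is ruled out; weight (1/3)·0 = 0.
If it is under cup 2 (prior 1/3): only cup 1 is available, probability 1; weight (1/3)·1 = 1/3.
If it is under cup 3 (prior 1/3): cup 2 is available but not opened, probability 2/5; weight (1/3)·(2/5) = 2/15.
The weights sum to 7/15.
So P(the pea under cup 2 | the dealer opened cup 1) = (1/3) / (7/15) = 5/7.

5/7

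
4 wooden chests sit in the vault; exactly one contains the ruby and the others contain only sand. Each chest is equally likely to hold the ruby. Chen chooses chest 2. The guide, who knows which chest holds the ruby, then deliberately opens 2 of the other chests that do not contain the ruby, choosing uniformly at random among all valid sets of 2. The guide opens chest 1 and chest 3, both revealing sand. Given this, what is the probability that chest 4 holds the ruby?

3/4

Apply Bayes' rule, conditioning on where the ruby actually is.
If it is in either of chests 1 and 3 (prior 1/4 each): that chest was opened and seen not to hold the prize — ruled out; weight (1/4)·0 = 0 each.
If it is in chest 2 (prior 1/4): the guide has 3 equally likely choices, so probability 1/3; weight (1/4)·(1/3) = 1/12.
If it is in chest 4 (prior 1/4): the guide has no choice, probability 1; weight (1/4)·1 = 1/4.
The weights sum to 1/3.
So P(the ruby in chest 4 | the guide opened chest 1 and chest 3) = (1/4) / (1/3) = 3/4.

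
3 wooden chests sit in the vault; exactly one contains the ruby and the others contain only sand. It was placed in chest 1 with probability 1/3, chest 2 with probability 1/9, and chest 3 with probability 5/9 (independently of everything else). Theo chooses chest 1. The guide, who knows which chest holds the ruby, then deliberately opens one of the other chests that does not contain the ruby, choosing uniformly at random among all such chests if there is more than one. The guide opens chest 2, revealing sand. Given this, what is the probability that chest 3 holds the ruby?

10/13

Apply Bayes' rule, conditioning on where the ruby actually is.
If it is in chest 1 (prior 1/3): the guide has 2 equally likely choices, so probability 1/2; weight (1/3)·(1/2) = 1/6.
If it is in chest 2 (prior 1/9): the guide opened chest 2, so this case is ruled out; weight (1/9)·0 = 0.
If it is in chest 3 (prior 5/9): the guide has no choice, probability 1; weight (5/9)·1 = 5/9.
The weights sum to 13/18.
So P(the ruby in chest 3 | the guide opened chest 2) = (5/9) / (13/18) = 10/13.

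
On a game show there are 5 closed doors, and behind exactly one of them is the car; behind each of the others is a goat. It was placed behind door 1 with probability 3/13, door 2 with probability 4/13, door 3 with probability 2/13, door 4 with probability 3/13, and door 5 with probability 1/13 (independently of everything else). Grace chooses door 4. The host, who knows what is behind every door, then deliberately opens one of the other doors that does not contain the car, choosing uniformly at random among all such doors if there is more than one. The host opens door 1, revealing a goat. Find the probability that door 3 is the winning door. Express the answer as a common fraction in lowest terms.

8/37

Apply Bayes' rule, conditioning on where the car actually is.
If it is behind door 1 (prior 3/13): the host opened door 1, so this case is ruled out; weight (3/13)·0 = 0.
If it is behind door 2 (prior 4/13): the host has 3 equally likely choices, so probability 1/3; weight (4/13)·(1/3) = 4/39.
If it is behind door 3 (prior 2/13): the host has 3 equally likely choices, so probability 1/3; weight (2/13)·(1/3) = 2/39.
If it is behind door 4 (prior 3/13): the host has 4 equally likely choices, so probability 1/4; weight (3/13)·(1/4) = 3/52.
If it is behind door 5 (prior 1/13): the host has 3 equally likely choices, so probability 1/3; weight (1/13)·(1/3) = 1/39.
The weights sum to 37/156.
So P(the car behind door 3 | the host opened door 1) = (2/39) / (37/156) = 8/37.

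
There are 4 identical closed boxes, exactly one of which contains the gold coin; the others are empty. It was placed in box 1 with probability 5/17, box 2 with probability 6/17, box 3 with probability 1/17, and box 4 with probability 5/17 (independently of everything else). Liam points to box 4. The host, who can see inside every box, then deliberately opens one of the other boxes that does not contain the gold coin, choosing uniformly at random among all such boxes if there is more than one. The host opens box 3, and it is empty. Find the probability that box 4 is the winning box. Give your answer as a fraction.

Apply Bayes' rule, conditioning on where the gold coin actually is.
If it is in box 1 (prior 5/17): the host has 2 equally likely choices, so probability 1/2; weight (5/17)·(1/2) = 5/34.
If it is in box 2 (prior 6/17): the host has 2 equally likely choices, so probability 1/2; weight (6/17)·(1/2) = 3/17.
If it is in box 3 (prior 1/17): the host opened box 3, so this case is ruled out; weight (1/17)·0 = 0.
If it is in box 4 (prior 5/17): the host has 3 equally likely choices, so probability 1/3; weight (5/17)·(1/3) = 5/51.
The weights sum to 43/102.
So P(the gold coin in box 4 | the host opened box 3) = (5/51) / (43/102) = 10/43.

10/43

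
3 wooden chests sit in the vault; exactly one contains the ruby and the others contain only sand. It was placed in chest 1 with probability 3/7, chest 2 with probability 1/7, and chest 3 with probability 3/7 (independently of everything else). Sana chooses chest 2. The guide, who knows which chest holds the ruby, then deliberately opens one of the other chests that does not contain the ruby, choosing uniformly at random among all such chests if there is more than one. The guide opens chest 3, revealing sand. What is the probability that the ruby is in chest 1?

6/7

Apply Bayes' rule, conditioning on where the ruby actually is.
If it is in chest 1 (prior 3/7): the guide has no choice, probability 1; weight (3/7)·1 = 3/7.
If it is in chest 2 (prior 1/7): the guide has 2 equally likely choices, so probability 1/2; weight (1/7)·(1/2) = 1/14.
If it is in chest 3 (prior 3/7): the guide opened chest 3, so this case is ruled out; weight (3/7)·0 = 0.
The weights sum to 1/2.
So P(the ruby in chest 1 | the guide opened chest 3) = (3/7) / (1/2) = 6/7.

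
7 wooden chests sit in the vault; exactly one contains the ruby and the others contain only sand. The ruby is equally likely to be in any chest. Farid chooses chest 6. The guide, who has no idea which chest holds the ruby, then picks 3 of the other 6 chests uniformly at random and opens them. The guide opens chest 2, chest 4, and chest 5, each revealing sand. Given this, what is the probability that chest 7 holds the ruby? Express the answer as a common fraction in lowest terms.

1/4

Because the guide chose which chests to open without knowing where the ruby is, the choice is independent of the prize location. Learning that none of the 3 opened chests holds the ruby simply rules out those 3 locations and leaves the remaining 4 chests still equally likely by symmetry.
So P(the ruby in chest 7) = 1/4.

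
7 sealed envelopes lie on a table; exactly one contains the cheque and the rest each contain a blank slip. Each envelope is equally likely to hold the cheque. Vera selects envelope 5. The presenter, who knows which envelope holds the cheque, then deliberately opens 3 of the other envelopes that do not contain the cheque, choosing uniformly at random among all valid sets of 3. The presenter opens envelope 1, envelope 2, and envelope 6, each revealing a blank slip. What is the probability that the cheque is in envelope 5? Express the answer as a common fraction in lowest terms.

Condition on the true location of the cheque.
If it is in any of envelopes 1, 2, and 6 (prior 1/7 each): that envelope was opened and seen not to hold the prize — ruled out; weight (1/7)·0 = 0 each.
If it is in any of envelopes 3, 4, and 7 (prior 1/7 each): the presenter has 10 equally likely choices, so probability 1/10; weight (1/7)·(1/10) = 1/70 each.
If it is in envelope 5 (prior 1/7): the presenter has 20 equally likely choices, so probability 1/20; weight (1/7)·(1/20) = 1/140.
The weights sum to 1/20.
So P(the cheque in envelope 5 | the presenter opened envelope 1, envelope 2, and envelope 6) = (1/140) / (1/20) = 1/7.

1/7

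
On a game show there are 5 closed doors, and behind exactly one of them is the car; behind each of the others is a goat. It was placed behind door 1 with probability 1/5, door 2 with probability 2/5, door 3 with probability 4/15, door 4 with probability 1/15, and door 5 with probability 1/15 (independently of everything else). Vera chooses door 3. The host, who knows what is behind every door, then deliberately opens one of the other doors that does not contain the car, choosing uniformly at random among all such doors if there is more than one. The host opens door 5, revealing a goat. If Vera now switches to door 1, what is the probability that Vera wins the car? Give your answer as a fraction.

3/13

Condition on the true location of the car.
If it is behind door 1 (prior 1/5): the host has 3 equally likely choices, so probability 1/3; weight (1/5)·(1/3) = 1/15.
If it is behind door 2 (prior 2/5): the host has 3 equally likely choices, so probability 1/3; weight (2/5)·(1/3) = 2/15.
If it is behind door 3 (prior 4/15): the host has 4 equally likely choices, so probability 1/4; weight (4/15)·(1/4) = 1/15.
If it is behind door 4 (prior 1/15): the host has 3 equally likely choices, so probability 1/3; weight (1/15)·(1/3) = 1/45.
If it is behind door 5 (prior 1/15): the host opened door 5, so this case is ruled out; weight (1/15)·0 = 0.
The weights sum to 13/45.
So P(the car behind door 1 | the host opened door 5) = (1/15) / (13/45) = 3/13.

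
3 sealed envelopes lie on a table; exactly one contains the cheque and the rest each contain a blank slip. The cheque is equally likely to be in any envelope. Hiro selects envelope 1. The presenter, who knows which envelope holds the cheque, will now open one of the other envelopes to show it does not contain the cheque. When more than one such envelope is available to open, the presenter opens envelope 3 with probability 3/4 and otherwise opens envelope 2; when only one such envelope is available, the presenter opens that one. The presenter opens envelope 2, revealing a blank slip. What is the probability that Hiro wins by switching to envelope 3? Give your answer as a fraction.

Apply Bayes' rule, conditioning on where the cheque actually is.
If it is in envelope 1 (prior 1/3): envelope 3 is available but not opened, probability 1/4; weight (1/3)·(1/4) = 1/12.
If it is in envelope 2 (prior 1/3): the presenter opened envelope 2, so this case is ruled out; weight (1/3)·0 = 0.
If it is in envelope 3 (prior 1/3): only envelope 2 is available, probability 1; weight (1/3)·1 = 1/3.
The weights sum to 5/12.
So P(the cheque in envelope 3 | the presenter opened envelope 2) = (1/3) / (5/12) = 4/5.

4/5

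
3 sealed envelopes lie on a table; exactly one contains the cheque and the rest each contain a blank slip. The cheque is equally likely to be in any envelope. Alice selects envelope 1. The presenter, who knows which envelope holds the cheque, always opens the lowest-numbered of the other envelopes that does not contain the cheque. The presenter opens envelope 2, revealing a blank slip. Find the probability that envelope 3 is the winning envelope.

Condition on the true location of the cheque.
If it is in either of envelopes 1 and 3 (prior 1/3 each): envelope 2 is the lowest-numbered option available, probability 1; weight (1/3)·1 = 1/3 each.
If it is in envelope 2 (prior 1/3): the presenter opened envelope 2, so this case is ruled out; weight (1/3)·0 = 0.
The weights sum to 2/3.
So P(the cheque in envelope 3 | the presenter opened envelope 2) = (1/3) / (2/3) = 1/2.

1/2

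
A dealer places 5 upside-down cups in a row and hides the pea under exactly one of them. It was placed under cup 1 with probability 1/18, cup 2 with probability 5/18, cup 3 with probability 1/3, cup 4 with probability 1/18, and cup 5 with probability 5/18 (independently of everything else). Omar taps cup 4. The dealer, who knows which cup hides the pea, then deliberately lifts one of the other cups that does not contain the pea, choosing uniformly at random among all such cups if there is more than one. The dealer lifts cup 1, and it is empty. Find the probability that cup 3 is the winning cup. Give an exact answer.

24/67

Consider each possible location of the pea in turn.
If it is under cup 1 (prior 1/18): the dealer opened cup 1, so this case is ruled out; weight (1/18)·0 = 0.
If it is under either of cups 2 and 5 (prior 5/18 each): the dealer has 3 equally likely choices, so probability 1/3; weight (5/18)·(1/3) = 5/54 each.
If it is under cup 3 (prior 1/3): the dealer has 3 equally likely choices, so probability 1/3; weight (1/3)·(1/3) = 1/9.
If it is under cup 4 (prior 1/18): the dealer has 4 equally likely choices, so probability 1/4; weight (1/18)·(1/4) = 1/72.
The weights sum to 67/216.
So P(the pea under cup 3 | the dealer opened cup 1) = (1/9) / (67/216) = 24/67.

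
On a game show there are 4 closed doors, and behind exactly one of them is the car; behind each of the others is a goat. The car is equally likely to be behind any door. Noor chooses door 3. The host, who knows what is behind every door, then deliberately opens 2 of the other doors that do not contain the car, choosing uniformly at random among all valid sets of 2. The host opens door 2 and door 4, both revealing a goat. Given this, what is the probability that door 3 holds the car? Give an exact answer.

1/4

Apply Bayes' rule, conditioning on where the car actually is.
If it is behind door 1 (prior 1/4): the host has no choice, probability 1; weight (1/4)·1 = 1/4.
If it is behind either of doors 2 and 4 (prior 1/4 each): that door was opened and seen not to hold the prize — ruled out; weight (1/4)·0 = 0 each.
If it is behind door 3 (prior 1/4): the host has 3 equally likely choices, so probability 1/3; weight (1/4)·(1/3) = 1/12.
The weights sum to 1/3.
So P(the car behind door 3 | the host opened door 2 and door 4) = (1/12) / (1/3) = 1/4.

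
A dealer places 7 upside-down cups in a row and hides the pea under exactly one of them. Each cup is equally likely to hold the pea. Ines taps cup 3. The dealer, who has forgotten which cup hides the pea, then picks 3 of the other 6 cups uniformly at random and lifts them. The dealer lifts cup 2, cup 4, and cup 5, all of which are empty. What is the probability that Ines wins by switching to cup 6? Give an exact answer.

1/4

Apply Bayes' rule, conditioning on where the pea actually is.
If it is under any of cups 1, 3, 6, and 7 (prior 1/7 each): the dealer picks exactly this set with probability 1/20 regardless, and none is the prize; weight (1/7)·(1/20) = 1/140 each.
If it is under any of cups 2, 4, and 5 (prior 1/7 each): that cup was opened and seen not to hold the prize — ruled out; weight (1/7)·0 = 0 each.
The weights sum to 1/35.
So P(the pea under cup 6 | the dealer opened cup 2, cup 4, and cup 5) = (1/140) / (1/35) = 1/4.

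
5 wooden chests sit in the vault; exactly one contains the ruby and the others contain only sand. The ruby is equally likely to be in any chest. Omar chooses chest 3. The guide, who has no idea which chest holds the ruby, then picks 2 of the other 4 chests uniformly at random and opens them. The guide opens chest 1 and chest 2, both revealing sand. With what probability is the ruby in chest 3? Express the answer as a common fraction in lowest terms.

1/3

Condition on the true location of the ruby.
If it is in either of chests 1 and 2 (prior 1/5 each): that chest was opened and seen not to hold the prize — ruled out; weight (1/5)·0 = 0 each.
If it is in any of chests 3, 4, and 5 (prior 1/5 each): the guide picks exactly this set with probability 1/6 regardless, and none is the prize; weight (1/5)·(1/6) = 1/30 each.
The weights sum to 1/10.
So P(the ruby in chest 3 | the guide opened chest 1 and chest 2) = (1/30) / (1/10) = 1/3.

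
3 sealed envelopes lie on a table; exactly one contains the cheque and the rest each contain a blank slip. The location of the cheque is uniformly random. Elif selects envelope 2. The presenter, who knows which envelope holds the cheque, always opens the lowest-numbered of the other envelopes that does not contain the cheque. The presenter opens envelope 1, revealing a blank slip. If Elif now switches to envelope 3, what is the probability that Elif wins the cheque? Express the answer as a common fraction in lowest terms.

Consider each possible location of the cheque in turn.
If it is in envelope 1 (prior 1/3): the presenter opened envelope 1, so this case is ruled out; weight (1/3)·0 = 0.
If it is in either of envelopes 2 and 3 (prior 1/3 each): envelope 1 is the lowest-numbered option available, probability 1; weight (1/3)·1 = 1/3 each.
The weights sum to 2/3.
So P(the cheque in envelope 3 | the presenter opened envelope 1) = (1/3) / (2/3) = 1/2.

1/2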